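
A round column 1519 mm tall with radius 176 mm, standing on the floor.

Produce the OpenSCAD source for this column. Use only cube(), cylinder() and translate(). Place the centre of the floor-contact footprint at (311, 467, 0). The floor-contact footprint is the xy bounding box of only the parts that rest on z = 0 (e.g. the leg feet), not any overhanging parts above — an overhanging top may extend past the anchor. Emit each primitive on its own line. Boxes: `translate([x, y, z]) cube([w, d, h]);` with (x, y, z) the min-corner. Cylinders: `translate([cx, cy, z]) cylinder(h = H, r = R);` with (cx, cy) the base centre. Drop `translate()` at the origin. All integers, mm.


translate([311, 467, 0]) cylinder(h = 1519, r = 176);


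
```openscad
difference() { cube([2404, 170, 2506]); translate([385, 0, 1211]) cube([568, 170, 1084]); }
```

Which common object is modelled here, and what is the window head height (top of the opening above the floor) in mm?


A wall with a window opening. The window head height is 2295 mm.

A wall with a rectangular opening subtracted — a window. Sill at z = 1211, opening 1084 mm tall, so the head is at 1211 + 1084 = 2295 mm.


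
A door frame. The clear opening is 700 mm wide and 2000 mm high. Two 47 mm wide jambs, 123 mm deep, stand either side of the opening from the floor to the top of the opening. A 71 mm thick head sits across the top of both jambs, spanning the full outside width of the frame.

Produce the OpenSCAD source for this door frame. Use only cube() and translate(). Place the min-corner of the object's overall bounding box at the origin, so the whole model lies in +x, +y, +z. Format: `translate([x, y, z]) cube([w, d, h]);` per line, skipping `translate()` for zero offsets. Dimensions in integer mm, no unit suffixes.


cube([47, 123, 2000]);
translate([747, 0, 0]) cube([47, 123, 2000]);
translate([0, 0, 2000]) cube([794, 123, 71]);


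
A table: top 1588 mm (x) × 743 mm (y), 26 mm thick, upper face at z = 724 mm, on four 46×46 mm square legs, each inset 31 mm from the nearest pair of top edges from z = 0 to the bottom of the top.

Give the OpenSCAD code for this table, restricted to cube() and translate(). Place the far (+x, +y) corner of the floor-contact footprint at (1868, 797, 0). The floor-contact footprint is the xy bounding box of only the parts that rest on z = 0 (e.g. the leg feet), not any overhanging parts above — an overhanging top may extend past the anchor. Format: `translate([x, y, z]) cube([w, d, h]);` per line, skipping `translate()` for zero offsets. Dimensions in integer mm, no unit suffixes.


// leg_h = 724 - 26 = 698
translate([311, 85, 698]) cube([1588, 743, 26]);
translate([342, 116, 0]) cube([46, 46, 698]);
translate([1822, 116, 0]) cube([46, 46, 698]);
translate([342, 751, 0]) cube([46, 46, 698]);
translate([1822, 751, 0]) cube([46, 46, 698]);


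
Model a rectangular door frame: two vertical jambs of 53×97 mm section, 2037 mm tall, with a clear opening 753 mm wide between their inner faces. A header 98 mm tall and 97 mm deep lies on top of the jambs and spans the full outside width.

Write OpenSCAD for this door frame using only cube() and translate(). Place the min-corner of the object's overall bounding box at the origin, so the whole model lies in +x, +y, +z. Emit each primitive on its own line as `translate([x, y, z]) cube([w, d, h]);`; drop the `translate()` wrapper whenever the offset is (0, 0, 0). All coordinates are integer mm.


cube([53, 97, 2037]);
translate([806, 0, 0]) cube([53, 97, 2037]);
translate([0, 0, 2037]) cube([859, 97, 98]);


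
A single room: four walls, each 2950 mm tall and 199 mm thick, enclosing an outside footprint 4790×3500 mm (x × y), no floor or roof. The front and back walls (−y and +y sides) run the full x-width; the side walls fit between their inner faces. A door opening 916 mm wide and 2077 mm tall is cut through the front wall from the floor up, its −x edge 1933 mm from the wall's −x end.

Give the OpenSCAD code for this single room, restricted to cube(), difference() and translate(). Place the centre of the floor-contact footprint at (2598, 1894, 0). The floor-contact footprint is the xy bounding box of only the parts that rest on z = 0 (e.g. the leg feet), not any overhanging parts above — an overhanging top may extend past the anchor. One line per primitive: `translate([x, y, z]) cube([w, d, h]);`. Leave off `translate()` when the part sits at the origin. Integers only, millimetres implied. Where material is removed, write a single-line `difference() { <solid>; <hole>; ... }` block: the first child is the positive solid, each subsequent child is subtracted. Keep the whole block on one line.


difference() { translate([203, 144, 0]) cube([4790, 199, 2950]); translate([2136, 144, 0]) cube([916, 199, 2077]); }
translate([203, 3445, 0]) cube([4790, 199, 2950]);
translate([203, 343, 0]) cube([199, 3102, 2950]);
translate([4794, 343, 0]) cube([199, 3102, 2950]);


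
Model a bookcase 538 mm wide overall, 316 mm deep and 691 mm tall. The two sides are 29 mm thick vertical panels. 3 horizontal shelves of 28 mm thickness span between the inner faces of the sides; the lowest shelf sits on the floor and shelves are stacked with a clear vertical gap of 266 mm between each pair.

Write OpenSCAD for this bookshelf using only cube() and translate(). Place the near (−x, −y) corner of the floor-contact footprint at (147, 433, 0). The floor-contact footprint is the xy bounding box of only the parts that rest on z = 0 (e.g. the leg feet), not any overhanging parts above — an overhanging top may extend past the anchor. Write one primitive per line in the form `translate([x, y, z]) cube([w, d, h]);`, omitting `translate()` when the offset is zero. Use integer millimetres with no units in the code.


translate([147, 433, 0]) cube([29, 316, 691]);
translate([656, 433, 0]) cube([29, 316, 691]);
translate([176, 433, 0]) cube([480, 316, 28]);
translate([176, 433, 294]) cube([480, 316, 28]);
translate([176, 433, 588]) cube([480, 316, 28]);


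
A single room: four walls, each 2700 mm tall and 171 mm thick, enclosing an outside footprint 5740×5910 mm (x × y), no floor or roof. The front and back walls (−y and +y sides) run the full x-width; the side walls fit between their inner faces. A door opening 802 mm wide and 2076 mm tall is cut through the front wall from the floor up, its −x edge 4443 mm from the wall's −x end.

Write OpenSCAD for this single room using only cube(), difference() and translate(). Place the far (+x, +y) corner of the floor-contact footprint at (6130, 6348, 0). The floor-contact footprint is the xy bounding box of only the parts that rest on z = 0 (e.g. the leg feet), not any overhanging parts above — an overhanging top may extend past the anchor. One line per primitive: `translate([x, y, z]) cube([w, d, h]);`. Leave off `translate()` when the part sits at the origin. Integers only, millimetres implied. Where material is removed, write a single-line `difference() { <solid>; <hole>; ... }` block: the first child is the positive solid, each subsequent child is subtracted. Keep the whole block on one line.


difference() { translate([390, 438, 0]) cube([5740, 171, 2700]); translate([4833, 438, 0]) cube([802, 171, 2076]); }
translate([390, 6177, 0]) cube([5740, 171, 2700]);
translate([390, 609, 0]) cube([171, 5568, 2700]);
translate([5959, 609, 0]) cube([171, 5568, 2700]);


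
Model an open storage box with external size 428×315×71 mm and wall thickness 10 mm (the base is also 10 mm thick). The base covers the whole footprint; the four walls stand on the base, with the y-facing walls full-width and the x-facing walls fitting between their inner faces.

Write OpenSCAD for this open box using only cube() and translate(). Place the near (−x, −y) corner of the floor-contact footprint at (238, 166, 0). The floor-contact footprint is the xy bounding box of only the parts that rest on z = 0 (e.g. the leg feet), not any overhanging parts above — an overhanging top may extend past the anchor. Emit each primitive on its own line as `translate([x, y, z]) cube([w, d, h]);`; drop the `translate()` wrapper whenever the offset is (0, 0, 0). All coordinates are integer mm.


translate([238, 166, 0]) cube([428, 315, 10]);
translate([238, 166, 10]) cube([428, 10, 61]);
translate([238, 471, 10]) cube([428, 10, 61]);
translate([238, 176, 10]) cube([10, 295, 61]);
translate([656, 176, 10]) cube([10, 295, 61]);


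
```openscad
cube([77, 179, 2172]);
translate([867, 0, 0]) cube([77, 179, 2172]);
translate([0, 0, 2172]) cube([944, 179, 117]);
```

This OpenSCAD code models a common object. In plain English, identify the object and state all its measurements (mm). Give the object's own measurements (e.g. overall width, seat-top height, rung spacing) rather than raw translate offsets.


A door frame. The clear opening is 790 mm wide and 2172 mm high. Two 77 mm wide jambs, 179 mm deep, stand either side of the opening from the floor to the top of the opening. A 117 mm thick head sits across the top of both jambs, spanning the full outside width of the frame.


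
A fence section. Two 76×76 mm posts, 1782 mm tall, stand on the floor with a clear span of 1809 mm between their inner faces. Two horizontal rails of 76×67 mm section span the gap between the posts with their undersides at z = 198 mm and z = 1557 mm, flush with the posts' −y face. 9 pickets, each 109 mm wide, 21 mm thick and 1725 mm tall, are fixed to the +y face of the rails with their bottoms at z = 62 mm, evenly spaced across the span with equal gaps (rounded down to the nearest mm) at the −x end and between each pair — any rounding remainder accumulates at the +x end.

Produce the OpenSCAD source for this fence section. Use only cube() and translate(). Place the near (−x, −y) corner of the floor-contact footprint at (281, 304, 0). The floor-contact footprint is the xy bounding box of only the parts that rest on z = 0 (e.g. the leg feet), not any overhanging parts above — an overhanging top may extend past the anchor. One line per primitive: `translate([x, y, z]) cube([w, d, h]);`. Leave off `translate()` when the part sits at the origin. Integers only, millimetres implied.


translate([281, 304, 0]) cube([76, 76, 1782]);
translate([2166, 304, 0]) cube([76, 76, 1782]);
translate([357, 304, 198]) cube([1809, 76, 67]);
translate([357, 304, 1557]) cube([1809, 76, 67]);
translate([439, 380, 62]) cube([109, 21, 1725]);
translate([630, 380, 62]) cube([109, 21, 1725]);
translate([821, 380, 62]) cube([109, 21, 1725]);
translate([1012, 380, 62]) cube([109, 21, 1725]);
translate([1203, 380, 62]) cube([109, 21, 1725]);
translate([1394, 380, 62]) cube([109, 21, 1725]);
translate([1585, 380, 62]) cube([109, 21, 1725]);
translate([1776, 380, 62]) cube([109, 21, 1725]);
translate([1967, 380, 62]) cube([109, 21, 1725]);


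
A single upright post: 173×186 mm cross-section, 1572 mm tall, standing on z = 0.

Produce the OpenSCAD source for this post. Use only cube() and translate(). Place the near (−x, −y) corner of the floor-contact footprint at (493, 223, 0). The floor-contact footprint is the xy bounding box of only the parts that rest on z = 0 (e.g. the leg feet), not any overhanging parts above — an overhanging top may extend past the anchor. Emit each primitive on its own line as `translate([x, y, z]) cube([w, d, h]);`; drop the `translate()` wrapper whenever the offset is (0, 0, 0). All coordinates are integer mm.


translate([493, 223, 0]) cube([173, 186, 1572]);


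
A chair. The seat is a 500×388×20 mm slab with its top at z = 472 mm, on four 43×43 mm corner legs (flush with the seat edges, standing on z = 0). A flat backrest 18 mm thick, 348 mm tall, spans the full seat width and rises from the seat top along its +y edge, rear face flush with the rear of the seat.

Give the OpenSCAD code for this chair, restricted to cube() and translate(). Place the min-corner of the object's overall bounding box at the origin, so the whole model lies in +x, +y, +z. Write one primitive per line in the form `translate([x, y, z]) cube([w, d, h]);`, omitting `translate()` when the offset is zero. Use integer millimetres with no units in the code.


translate([0, 0, 452]) cube([500, 388, 20]);
cube([43, 43, 452]);
translate([457, 0, 0]) cube([43, 43, 452]);
translate([0, 345, 0]) cube([43, 43, 452]);
translate([457, 345, 0]) cube([43, 43, 452]);
translate([0, 370, 472]) cube([500, 18, 348]);


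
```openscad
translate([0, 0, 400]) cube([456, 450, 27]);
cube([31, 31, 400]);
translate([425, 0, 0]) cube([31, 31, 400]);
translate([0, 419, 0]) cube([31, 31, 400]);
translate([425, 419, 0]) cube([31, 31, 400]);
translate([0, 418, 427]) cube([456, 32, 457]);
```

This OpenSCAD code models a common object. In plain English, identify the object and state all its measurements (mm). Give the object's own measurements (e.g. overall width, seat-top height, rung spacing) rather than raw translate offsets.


A chair. The seat is a 456×450×27 mm slab with its top at z = 427 mm, on four 31×31 mm corner legs (flush with the seat edges, standing on z = 0). A flat backrest 32 mm thick, 457 mm tall, spans the full seat width and rises from the seat top along its +y edge, rear face flush with the rear of the seat.


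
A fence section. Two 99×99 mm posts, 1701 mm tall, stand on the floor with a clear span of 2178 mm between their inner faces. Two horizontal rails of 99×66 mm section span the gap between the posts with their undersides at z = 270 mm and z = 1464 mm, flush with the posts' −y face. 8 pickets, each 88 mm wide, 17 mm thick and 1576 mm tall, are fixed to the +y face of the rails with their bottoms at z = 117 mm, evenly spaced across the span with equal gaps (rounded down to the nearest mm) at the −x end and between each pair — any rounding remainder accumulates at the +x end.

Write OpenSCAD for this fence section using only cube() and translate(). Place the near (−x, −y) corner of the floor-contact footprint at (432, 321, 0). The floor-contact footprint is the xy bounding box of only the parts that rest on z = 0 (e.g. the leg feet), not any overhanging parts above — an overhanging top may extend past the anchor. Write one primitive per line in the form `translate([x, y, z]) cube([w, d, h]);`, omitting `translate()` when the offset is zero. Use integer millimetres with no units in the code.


translate([432, 321, 0]) cube([99, 99, 1701]);
translate([2709, 321, 0]) cube([99, 99, 1701]);
translate([531, 321, 270]) cube([2178, 99, 66]);
translate([531, 321, 1464]) cube([2178, 99, 66]);
translate([694, 420, 117]) cube([88, 17, 1576]);
translate([945, 420, 117]) cube([88, 17, 1576]);
translate([1196, 420, 117]) cube([88, 17, 1576]);
translate([1447, 420, 117]) cube([88, 17, 1576]);
translate([1698, 420, 117]) cube([88, 17, 1576]);
translate([1949, 420, 117]) cube([88, 17, 1576]);
translate([2200, 420, 117]) cube([88, 17, 1576]);
translate([2451, 420, 117]) cube([88, 17, 1576]);


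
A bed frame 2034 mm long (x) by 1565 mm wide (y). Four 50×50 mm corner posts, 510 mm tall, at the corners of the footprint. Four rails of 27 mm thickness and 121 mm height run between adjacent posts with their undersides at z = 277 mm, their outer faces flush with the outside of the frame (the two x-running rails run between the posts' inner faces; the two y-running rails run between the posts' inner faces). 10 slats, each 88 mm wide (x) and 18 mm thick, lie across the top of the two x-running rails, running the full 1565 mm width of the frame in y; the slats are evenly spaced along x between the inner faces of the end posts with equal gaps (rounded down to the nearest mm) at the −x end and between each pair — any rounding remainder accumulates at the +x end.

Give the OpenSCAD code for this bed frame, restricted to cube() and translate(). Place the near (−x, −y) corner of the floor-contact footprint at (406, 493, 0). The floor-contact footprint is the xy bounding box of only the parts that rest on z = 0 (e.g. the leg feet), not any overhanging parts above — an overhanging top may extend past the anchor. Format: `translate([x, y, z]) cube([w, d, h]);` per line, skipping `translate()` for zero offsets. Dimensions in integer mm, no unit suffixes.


translate([406, 493, 0]) cube([50, 50, 510]);
translate([406, 2008, 0]) cube([50, 50, 510]);
translate([2390, 493, 0]) cube([50, 50, 510]);
translate([2390, 2008, 0]) cube([50, 50, 510]);
translate([456, 493, 277]) cube([1934, 27, 121]);
translate([456, 2031, 277]) cube([1934, 27, 121]);
translate([406, 543, 277]) cube([27, 1465, 121]);
translate([2413, 543, 277]) cube([27, 1465, 121]);
translate([551, 493, 398]) cube([88, 1565, 18]);
translate([734, 493, 398]) cube([88, 1565, 18]);
translate([917, 493, 398]) cube([88, 1565, 18]);
translate([1100, 493, 398]) cube([88, 1565, 18]);
translate([1283, 493, 398]) cube([88, 1565, 18]);
translate([1466, 493, 398]) cube([88, 1565, 18]);
translate([1649, 493, 398]) cube([88, 1565, 18]);
translate([1832, 493, 398]) cube([88, 1565, 18]);
translate([2015, 493, 398]) cube([88, 1565, 18]);
translate([2198, 493, 398]) cube([88, 1565, 18]);


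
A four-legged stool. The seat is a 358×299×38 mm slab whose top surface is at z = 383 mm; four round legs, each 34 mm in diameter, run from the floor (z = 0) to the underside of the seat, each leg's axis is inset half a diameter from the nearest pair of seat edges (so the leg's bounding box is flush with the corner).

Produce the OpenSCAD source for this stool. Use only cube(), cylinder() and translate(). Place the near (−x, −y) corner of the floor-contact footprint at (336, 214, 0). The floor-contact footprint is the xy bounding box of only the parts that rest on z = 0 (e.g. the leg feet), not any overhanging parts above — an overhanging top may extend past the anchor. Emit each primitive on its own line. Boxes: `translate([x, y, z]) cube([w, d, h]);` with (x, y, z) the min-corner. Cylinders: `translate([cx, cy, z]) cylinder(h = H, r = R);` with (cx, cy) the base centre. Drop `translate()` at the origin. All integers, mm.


translate([336, 214, 345]) cube([358, 299, 38]);
translate([353, 231, 0]) cylinder(h = 345, r = 17);
translate([677, 231, 0]) cylinder(h = 345, r = 17);
translate([353, 496, 0]) cylinder(h = 345, r = 17);
translate([677, 496, 0]) cylinder(h = 345, r = 17);


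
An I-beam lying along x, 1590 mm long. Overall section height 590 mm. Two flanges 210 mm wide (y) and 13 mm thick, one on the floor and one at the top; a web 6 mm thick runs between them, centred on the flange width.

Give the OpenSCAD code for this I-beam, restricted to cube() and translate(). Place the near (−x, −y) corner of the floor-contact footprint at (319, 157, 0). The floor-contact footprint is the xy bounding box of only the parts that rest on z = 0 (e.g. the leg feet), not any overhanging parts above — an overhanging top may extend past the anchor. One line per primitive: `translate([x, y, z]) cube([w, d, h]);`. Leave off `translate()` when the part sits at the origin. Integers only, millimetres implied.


translate([319, 157, 0]) cube([1590, 210, 13]);
translate([319, 259, 13]) cube([1590, 6, 564]);
translate([319, 157, 577]) cube([1590, 210, 13]);


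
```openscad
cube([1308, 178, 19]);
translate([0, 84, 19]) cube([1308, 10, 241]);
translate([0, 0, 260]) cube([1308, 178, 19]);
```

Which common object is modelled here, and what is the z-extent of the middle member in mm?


An I-beam. The web height is 241 mm.

Two wide flanges with a thin centred web — an I-beam. Overall 279 mm minus two 19 mm flanges gives a web of 279 − 2·19 = 241 mm.


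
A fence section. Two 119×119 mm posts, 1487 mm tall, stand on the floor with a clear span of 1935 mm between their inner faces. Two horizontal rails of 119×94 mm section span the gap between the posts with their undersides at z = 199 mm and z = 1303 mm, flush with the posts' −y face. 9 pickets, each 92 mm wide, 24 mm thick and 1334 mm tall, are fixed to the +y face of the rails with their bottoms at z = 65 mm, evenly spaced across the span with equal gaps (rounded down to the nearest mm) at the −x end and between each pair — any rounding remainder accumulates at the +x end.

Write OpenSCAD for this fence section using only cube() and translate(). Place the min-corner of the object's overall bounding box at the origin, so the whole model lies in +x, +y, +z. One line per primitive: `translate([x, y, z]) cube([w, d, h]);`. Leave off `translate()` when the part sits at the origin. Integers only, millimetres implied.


cube([119, 119, 1487]);
translate([2054, 0, 0]) cube([119, 119, 1487]);
translate([119, 0, 199]) cube([1935, 119, 94]);
translate([119, 0, 1303]) cube([1935, 119, 94]);
translate([229, 119, 65]) cube([92, 24, 1334]);
translate([431, 119, 65]) cube([92, 24, 1334]);
translate([633, 119, 65]) cube([92, 24, 1334]);
translate([835, 119, 65]) cube([92, 24, 1334]);
translate([1037, 119, 65]) cube([92, 24, 1334]);
translate([1239, 119, 65]) cube([92, 24, 1334]);
translate([1441, 119, 65]) cube([92, 24, 1334]);
translate([1643, 119, 65]) cube([92, 24, 1334]);
translate([1845, 119, 65]) cube([92, 24, 1334]);


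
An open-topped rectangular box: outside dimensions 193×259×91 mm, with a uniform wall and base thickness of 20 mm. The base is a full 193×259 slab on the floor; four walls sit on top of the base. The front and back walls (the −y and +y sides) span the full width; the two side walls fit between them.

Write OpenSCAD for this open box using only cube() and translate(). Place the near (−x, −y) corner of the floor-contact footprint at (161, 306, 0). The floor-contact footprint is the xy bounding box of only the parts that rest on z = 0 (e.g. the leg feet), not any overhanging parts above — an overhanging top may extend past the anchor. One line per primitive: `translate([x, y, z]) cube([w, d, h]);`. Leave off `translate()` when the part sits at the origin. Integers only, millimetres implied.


translate([161, 306, 0]) cube([193, 259, 20]);
translate([161, 306, 20]) cube([193, 20, 71]);
translate([161, 545, 20]) cube([193, 20, 71]);
translate([161, 326, 20]) cube([20, 219, 71]);
translate([334, 326, 20]) cube([20, 219, 71]);


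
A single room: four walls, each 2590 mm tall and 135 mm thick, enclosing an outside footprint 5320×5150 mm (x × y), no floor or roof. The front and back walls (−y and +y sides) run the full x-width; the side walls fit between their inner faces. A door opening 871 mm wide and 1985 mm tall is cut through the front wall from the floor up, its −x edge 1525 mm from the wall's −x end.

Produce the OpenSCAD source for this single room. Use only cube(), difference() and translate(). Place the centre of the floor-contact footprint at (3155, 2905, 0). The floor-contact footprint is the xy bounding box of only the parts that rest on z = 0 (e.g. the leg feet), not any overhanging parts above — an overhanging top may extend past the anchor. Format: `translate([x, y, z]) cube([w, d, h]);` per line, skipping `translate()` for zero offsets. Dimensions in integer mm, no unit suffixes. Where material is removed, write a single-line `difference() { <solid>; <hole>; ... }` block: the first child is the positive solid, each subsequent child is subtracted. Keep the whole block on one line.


difference() { translate([495, 330, 0]) cube([5320, 135, 2590]); translate([2020, 330, 0]) cube([871, 135, 1985]); }
translate([495, 5345, 0]) cube([5320, 135, 2590]);
translate([495, 465, 0]) cube([135, 4880, 2590]);
translate([5680, 465, 0]) cube([135, 4880, 2590]);


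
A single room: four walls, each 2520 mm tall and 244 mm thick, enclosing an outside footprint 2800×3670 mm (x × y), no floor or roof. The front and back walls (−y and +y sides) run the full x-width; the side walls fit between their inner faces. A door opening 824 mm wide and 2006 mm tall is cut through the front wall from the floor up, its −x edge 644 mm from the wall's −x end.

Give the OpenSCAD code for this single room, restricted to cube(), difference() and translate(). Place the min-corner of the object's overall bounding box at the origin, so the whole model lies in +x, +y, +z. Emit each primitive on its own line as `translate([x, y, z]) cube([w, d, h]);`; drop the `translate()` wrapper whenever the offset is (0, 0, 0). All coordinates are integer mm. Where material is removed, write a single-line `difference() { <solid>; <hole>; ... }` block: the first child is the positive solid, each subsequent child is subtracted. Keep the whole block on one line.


difference() { cube([2800, 244, 2520]); translate([644, 0, 0]) cube([824, 244, 2006]); }
translate([0, 3426, 0]) cube([2800, 244, 2520]);
translate([0, 244, 0]) cube([244, 3182, 2520]);
translate([2556, 244, 0]) cube([244, 3182, 2520]);


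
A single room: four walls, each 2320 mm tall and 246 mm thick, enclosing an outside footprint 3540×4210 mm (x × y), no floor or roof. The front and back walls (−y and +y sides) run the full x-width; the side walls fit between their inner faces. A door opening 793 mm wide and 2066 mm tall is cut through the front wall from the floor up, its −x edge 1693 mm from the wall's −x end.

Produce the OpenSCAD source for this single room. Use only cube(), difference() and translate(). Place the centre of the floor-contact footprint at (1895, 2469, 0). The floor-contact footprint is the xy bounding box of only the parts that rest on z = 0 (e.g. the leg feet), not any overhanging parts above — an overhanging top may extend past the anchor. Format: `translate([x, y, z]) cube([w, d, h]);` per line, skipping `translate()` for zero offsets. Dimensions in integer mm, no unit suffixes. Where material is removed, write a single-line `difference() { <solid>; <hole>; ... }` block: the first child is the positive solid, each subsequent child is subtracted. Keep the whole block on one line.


difference() { translate([125, 364, 0]) cube([3540, 246, 2320]); translate([1818, 364, 0]) cube([793, 246, 2066]); }
translate([125, 4328, 0]) cube([3540, 246, 2320]);
translate([125, 610, 0]) cube([246, 3718, 2320]);
translate([3419, 610, 0]) cube([246, 3718, 2320]);


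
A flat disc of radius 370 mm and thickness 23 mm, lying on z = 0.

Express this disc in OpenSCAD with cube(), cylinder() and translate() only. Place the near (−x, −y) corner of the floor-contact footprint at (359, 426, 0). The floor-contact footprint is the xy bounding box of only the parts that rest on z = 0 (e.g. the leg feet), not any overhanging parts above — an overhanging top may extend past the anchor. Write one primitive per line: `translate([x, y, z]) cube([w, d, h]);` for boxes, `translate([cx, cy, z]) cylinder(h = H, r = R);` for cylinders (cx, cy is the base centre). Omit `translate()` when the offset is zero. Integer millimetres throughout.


translate([729, 796, 0]) cylinder(h = 23, r = 370);


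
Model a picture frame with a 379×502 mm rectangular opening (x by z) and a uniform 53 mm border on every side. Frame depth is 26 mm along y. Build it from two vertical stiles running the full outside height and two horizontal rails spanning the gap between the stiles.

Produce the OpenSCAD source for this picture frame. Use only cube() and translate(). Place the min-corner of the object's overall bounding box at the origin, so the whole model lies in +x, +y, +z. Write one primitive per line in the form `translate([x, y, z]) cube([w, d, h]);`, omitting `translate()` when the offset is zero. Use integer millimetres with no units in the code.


cube([53, 26, 608]);
translate([432, 0, 0]) cube([53, 26, 608]);
translate([53, 0, 0]) cube([379, 26, 53]);
translate([53, 0, 555]) cube([379, 26, 53]);


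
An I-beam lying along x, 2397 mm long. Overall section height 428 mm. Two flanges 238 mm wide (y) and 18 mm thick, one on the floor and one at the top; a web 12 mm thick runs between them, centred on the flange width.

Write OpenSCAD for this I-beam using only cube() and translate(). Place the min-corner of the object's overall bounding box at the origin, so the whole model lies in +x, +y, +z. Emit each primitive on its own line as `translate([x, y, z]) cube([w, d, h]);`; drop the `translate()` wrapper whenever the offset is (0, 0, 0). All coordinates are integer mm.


cube([2397, 238, 18]);
translate([0, 113, 18]) cube([2397, 12, 392]);
translate([0, 0, 410]) cube([2397, 238, 18]);


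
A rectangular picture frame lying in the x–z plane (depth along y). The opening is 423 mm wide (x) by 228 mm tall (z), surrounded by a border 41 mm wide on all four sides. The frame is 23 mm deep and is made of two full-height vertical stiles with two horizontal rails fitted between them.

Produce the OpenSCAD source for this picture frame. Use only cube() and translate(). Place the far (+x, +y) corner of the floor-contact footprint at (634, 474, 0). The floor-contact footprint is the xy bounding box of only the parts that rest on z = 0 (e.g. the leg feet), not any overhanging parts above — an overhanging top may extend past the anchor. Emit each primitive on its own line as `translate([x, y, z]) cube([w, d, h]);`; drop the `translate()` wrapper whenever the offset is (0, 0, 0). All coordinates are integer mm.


translate([129, 451, 0]) cube([41, 23, 310]);
translate([593, 451, 0]) cube([41, 23, 310]);
translate([170, 451, 0]) cube([423, 23, 41]);
translate([170, 451, 269]) cube([423, 23, 41]);


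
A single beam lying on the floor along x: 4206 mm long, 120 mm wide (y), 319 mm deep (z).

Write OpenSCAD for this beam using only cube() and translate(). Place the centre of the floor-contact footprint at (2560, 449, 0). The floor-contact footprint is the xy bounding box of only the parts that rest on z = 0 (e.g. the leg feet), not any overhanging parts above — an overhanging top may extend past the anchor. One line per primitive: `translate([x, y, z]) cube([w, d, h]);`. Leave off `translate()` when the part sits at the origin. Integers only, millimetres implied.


translate([457, 389, 0]) cube([4206, 120, 319]);


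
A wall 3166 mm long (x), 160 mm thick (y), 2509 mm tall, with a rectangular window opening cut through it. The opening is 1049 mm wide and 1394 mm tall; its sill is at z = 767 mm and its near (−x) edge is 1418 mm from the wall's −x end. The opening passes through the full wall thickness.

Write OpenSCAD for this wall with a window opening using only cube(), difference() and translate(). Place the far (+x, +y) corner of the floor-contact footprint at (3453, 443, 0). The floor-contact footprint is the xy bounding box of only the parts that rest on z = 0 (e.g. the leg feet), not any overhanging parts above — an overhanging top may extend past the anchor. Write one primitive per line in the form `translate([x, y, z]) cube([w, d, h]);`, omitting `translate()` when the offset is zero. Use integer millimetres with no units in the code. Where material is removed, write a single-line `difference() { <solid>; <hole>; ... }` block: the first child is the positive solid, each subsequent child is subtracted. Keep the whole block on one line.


difference() { translate([287, 283, 0]) cube([3166, 160, 2509]); translate([1705, 283, 767]) cube([1049, 160, 1394]); }


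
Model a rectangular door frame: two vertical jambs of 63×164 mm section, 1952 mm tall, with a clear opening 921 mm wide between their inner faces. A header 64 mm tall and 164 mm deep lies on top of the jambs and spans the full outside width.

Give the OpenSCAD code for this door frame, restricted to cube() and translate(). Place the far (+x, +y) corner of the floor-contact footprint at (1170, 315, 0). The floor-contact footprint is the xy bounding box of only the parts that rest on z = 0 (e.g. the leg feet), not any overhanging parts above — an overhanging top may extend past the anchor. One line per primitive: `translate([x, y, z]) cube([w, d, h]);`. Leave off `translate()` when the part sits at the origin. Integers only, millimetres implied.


translate([123, 151, 0]) cube([63, 164, 1952]);
translate([1107, 151, 0]) cube([63, 164, 1952]);
translate([123, 151, 1952]) cube([1047, 164, 64]);


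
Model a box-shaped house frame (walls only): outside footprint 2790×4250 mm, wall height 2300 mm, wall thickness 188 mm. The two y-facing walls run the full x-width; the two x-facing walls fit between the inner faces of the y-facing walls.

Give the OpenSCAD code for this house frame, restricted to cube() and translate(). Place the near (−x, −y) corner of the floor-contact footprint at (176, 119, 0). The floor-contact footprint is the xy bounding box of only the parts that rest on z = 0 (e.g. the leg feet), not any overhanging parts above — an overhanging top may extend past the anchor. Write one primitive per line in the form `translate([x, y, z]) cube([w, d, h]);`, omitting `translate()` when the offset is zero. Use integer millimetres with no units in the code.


translate([176, 119, 0]) cube([2790, 188, 2300]);
translate([176, 4181, 0]) cube([2790, 188, 2300]);
translate([176, 307, 0]) cube([188, 3874, 2300]);
translate([2778, 307, 0]) cube([188, 3874, 2300]);


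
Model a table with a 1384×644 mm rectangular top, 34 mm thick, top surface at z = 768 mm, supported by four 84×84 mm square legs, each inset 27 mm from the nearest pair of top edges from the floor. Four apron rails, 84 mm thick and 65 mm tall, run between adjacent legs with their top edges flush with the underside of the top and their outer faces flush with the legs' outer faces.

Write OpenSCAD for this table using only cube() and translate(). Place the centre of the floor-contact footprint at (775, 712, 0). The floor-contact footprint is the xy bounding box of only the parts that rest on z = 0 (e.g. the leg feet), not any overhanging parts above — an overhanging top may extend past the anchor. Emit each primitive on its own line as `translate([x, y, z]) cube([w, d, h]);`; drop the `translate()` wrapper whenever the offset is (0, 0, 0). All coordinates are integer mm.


translate([83, 390, 734]) cube([1384, 644, 34]);
translate([110, 417, 0]) cube([84, 84, 734]);
translate([1356, 417, 0]) cube([84, 84, 734]);
translate([110, 923, 0]) cube([84, 84, 734]);
translate([1356, 923, 0]) cube([84, 84, 734]);
translate([194, 417, 669]) cube([1162, 84, 65]);
translate([194, 923, 669]) cube([1162, 84, 65]);
translate([110, 501, 669]) cube([84, 422, 65]);
translate([1356, 501, 669]) cube([84, 422, 65]);


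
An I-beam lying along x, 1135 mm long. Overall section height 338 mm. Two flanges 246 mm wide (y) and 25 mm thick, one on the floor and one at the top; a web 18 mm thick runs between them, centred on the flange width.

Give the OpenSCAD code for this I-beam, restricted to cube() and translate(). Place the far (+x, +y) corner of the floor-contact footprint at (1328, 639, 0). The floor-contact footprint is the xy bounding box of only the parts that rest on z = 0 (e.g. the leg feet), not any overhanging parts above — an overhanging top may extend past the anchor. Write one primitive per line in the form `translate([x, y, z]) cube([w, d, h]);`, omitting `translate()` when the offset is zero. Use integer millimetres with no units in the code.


translate([193, 393, 0]) cube([1135, 246, 25]);
translate([193, 507, 25]) cube([1135, 18, 288]);
translate([193, 393, 313]) cube([1135, 246, 25]);


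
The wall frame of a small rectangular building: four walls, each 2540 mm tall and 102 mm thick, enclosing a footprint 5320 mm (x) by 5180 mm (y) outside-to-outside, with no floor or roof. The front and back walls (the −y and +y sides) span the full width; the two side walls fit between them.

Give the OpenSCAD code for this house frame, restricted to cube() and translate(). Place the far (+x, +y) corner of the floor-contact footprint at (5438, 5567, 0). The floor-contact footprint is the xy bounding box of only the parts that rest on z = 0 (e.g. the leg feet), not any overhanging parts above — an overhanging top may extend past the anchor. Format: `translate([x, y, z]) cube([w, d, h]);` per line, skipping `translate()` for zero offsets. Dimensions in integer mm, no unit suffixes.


translate([118, 387, 0]) cube([5320, 102, 2540]);
translate([118, 5465, 0]) cube([5320, 102, 2540]);
translate([118, 489, 0]) cube([102, 4976, 2540]);
translate([5336, 489, 0]) cube([102, 4976, 2540]);


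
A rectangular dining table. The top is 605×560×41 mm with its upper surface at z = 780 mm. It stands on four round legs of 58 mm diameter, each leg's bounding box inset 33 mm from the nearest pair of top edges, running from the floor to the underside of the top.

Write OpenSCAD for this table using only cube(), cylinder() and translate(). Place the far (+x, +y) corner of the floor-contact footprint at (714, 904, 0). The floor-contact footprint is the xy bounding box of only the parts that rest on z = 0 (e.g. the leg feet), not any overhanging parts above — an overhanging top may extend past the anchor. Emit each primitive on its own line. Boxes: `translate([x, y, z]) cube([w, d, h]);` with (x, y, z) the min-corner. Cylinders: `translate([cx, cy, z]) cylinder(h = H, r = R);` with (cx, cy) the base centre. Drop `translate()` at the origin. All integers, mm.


translate([142, 377, 739]) cube([605, 560, 41]);
translate([204, 439, 0]) cylinder(h = 739, r = 29);
translate([685, 439, 0]) cylinder(h = 739, r = 29);
translate([204, 875, 0]) cylinder(h = 739, r = 29);
translate([685, 875, 0]) cylinder(h = 739, r = 29);


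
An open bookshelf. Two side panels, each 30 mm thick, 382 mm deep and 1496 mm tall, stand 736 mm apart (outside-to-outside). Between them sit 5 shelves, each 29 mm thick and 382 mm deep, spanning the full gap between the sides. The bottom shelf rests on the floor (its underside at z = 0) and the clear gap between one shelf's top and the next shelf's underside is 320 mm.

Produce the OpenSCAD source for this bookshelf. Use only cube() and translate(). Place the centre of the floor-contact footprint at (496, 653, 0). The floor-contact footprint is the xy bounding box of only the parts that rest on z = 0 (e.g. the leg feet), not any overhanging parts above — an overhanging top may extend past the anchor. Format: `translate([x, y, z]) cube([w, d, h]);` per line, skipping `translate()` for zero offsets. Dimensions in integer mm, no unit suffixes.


translate([128, 462, 0]) cube([30, 382, 1496]);
translate([834, 462, 0]) cube([30, 382, 1496]);
translate([158, 462, 0]) cube([676, 382, 29]);
translate([158, 462, 349]) cube([676, 382, 29]);
translate([158, 462, 698]) cube([676, 382, 29]);
translate([158, 462, 1047]) cube([676, 382, 29]);
translate([158, 462, 1396]) cube([676, 382, 29]);


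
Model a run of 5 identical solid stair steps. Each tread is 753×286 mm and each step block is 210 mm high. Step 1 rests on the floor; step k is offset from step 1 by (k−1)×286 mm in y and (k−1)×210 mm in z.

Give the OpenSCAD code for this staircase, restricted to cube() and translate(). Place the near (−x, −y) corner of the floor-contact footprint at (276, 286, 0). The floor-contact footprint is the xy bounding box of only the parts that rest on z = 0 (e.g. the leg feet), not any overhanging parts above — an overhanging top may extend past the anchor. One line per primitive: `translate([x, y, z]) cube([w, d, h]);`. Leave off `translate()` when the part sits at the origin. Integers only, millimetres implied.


translate([276, 286, 0]) cube([753, 286, 210]);
translate([276, 572, 210]) cube([753, 286, 210]);
translate([276, 858, 420]) cube([753, 286, 210]);
translate([276, 1144, 630]) cube([753, 286, 210]);
translate([276, 1430, 840]) cube([753, 286, 210]);


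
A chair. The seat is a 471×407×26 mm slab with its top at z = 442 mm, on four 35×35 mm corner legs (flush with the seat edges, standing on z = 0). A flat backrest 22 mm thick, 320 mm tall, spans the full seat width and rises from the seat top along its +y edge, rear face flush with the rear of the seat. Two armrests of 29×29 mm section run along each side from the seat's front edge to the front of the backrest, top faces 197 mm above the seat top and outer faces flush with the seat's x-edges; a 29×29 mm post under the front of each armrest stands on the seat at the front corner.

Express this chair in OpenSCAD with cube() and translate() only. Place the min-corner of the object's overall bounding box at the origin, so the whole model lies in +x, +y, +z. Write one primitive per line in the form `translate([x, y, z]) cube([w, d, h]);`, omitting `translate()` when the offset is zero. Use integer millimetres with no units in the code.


translate([0, 0, 416]) cube([471, 407, 26]);
cube([35, 35, 416]);
translate([436, 0, 0]) cube([35, 35, 416]);
translate([0, 372, 0]) cube([35, 35, 416]);
translate([436, 372, 0]) cube([35, 35, 416]);
translate([0, 385, 442]) cube([471, 22, 320]);
translate([0, 0, 610]) cube([29, 385, 29]);
translate([442, 0, 610]) cube([29, 385, 29]);
translate([0, 0, 442]) cube([29, 29, 168]);
translate([442, 0, 442]) cube([29, 29, 168]);
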